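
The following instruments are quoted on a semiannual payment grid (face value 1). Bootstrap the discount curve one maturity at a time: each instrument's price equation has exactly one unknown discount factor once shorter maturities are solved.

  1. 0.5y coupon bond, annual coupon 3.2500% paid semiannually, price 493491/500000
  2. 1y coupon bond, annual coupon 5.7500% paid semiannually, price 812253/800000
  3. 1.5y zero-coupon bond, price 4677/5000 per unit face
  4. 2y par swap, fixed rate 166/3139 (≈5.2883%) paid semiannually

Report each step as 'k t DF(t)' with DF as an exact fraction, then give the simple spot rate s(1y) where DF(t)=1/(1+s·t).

step 1 [0.5y] bond c/2=13/800: DF=(493491/500000 − 13/800·(0))/(1+13/800) = 607/625 ≈ 0.971200
step 2 [1y] bond c/2=23/800: DF=(812253/800000 − 23/800·(0.971200))/(1+23/800) = 4799/5000 ≈ 0.959800
step 3 [1.5y] zero: DF = P = 4677/5000 ≈ 0.935400
step 4 [2y] swap r/2=83/3139: DF=(1 − 83/3139·(0.971200+0.959800+0.935400))/(1+83/3139) = 2251/2500 ≈ 0.900400

1 1/2 607/625
2 1 4799/5000
3 3/2 4677/5000
4 2 2251/2500
s(1y) = (1/(4799/5000) − 1)/(1) = 201/4799 ≈ 4.1884%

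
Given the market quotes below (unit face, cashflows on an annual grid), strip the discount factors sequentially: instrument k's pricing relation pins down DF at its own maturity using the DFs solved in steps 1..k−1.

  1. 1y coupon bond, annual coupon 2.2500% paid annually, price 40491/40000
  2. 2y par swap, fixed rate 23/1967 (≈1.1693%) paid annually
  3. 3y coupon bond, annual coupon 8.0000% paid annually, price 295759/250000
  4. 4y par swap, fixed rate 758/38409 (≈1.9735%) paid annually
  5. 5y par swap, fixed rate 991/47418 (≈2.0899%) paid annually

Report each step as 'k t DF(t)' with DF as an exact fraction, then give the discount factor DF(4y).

1 1 99/100
2 2 977/1000
3 3 9497/10000
4 4 4621/5000
5 5 9009/10000
DF(4y) = 4621/5000 ≈ 0.924200

step 1 [1y] bond c/1=9/400: DF=(40491/40000 − 9/400·(0))/(1+9/400) = 99/100 ≈ 0.990000
step 2 [2y] swap r/1=23/1967: DF=(1 − 23/1967·(0.990000))/(1+23/1967) = 977/1000 ≈ 0.977000
step 3 [3y] bond c/1=2/25: DF=(295759/250000 − 2/25·(0.990000+0.977000))/(1+2/25) = 9497/10000 ≈ 0.949700
step 4 [4y] swap r/1=758/38409: DF=(1 − 758/38409·(0.990000+0.977000+0.949700))/(1+758/38409) = 4621/5000 ≈ 0.924200
step 5 [5y] swap r/1=991/47418: DF=(1 − 991/47418·(0.990000+0.977000+0.949700+0.924200))/(1+991/47418) = 9009/10000 ≈ 0.900900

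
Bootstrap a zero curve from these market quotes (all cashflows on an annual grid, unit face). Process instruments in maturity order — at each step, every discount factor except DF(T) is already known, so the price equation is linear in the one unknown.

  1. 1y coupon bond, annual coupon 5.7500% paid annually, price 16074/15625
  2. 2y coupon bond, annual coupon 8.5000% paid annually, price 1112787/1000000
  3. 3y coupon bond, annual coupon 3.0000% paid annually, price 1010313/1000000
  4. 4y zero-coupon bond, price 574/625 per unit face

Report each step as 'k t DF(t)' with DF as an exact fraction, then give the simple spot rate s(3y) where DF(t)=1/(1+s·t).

1 1 608/625
2 2 4747/5000
3 3 9249/10000
4 4 574/625
s(3y) = (1/(9249/10000) − 1)/(3) = 751/27747 ≈ 2.7066%

step 1 [1y] bond c/1=23/400: DF=(16074/15625 − 23/400·(0))/(1+23/400) = 608/625 ≈ 0.972800
step 2 [2y] bond c/1=17/200: DF=(1112787/1000000 − 17/200·(0.972800))/(1+17/200) = 4747/5000 ≈ 0.949400
step 3 [3y] bond c/1=3/100: DF=(1010313/1000000 − 3/100·(0.972800+0.949400))/(1+3/100) = 9249/10000 ≈ 0.924900
step 4 [4y] zero: DF = P = 574/625 ≈ 0.918400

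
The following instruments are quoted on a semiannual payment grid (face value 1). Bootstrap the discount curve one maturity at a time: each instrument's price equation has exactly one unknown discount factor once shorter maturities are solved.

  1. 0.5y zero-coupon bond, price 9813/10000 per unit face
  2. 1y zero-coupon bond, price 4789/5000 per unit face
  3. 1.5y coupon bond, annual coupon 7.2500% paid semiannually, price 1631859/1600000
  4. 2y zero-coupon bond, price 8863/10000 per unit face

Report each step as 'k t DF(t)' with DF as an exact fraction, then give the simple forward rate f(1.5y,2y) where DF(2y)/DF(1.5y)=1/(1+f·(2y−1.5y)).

1 1/2 9813/10000
2 1 4789/5000
3 3/2 2291/2500
4 2 8863/10000
f(1.5y,2y) = ((2291/2500)/(8863/10000) − 1)/(1/2) = 602/8863 ≈ 6.7923%

step 1 [0.5y] zero: DF = P = 9813/10000 ≈ 0.981300
step 2 [1y] zero: DF = P = 4789/5000 ≈ 0.957800
step 3 [1.5y] bond c/2=29/800: DF=(1631859/1600000 − 29/800·(0.981300+0.957800))/(1+29/800) = 2291/2500 ≈ 0.916400
step 4 [2y] zero: DF = P = 8863/10000 ≈ 0.886300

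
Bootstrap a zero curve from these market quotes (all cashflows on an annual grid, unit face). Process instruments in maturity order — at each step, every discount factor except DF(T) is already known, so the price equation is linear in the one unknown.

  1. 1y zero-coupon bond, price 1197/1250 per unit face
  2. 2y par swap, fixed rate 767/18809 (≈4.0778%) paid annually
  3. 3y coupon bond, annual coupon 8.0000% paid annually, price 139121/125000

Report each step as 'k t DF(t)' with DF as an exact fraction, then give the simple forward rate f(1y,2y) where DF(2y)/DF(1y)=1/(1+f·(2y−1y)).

step 1 [1y] zero: DF = P = 1197/1250 ≈ 0.957600
step 2 [2y] swap r/1=767/18809: DF=(1 − 767/18809·(0.957600))/(1+767/18809) = 9233/10000 ≈ 0.923300
step 3 [3y] bond c/1=2/25: DF=(139121/125000 − 2/25·(0.957600+0.923300))/(1+2/25) = 557/625 ≈ 0.891200

1 1 1197/1250
2 2 9233/10000
3 3 557/625
f(1y,2y) = ((1197/1250)/(9233/10000) − 1)/(1) = 49/1319 ≈ 3.7149%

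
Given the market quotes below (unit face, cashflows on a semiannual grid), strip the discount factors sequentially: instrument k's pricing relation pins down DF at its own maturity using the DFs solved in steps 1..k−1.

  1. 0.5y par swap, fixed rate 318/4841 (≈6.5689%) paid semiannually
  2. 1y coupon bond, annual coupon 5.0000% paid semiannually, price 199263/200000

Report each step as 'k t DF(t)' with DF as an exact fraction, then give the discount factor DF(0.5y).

1 1/2 4841/5000
2 1 2371/2500
DF(0.5y) = 4841/5000 ≈ 0.968200

step 1 [0.5y] swap r/2=159/4841: DF=(1 − 159/4841·(0))/(1+159/4841) = 4841/5000 ≈ 0.968200
step 2 [1y] bond c/2=1/40: DF=(199263/200000 − 1/40·(0.968200))/(1+1/40) = 2371/2500 ≈ 0.948400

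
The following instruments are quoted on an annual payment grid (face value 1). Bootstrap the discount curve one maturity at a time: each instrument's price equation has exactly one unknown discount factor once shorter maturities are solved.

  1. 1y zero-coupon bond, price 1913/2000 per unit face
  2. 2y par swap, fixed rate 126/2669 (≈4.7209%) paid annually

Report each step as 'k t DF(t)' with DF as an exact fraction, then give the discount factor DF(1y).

step 1 [1y] zero: DF = P = 1913/2000 ≈ 0.956500
step 2 [2y] swap r/1=126/2669: DF=(1 − 126/2669·(0.956500))/(1+126/2669) = 4559/5000 ≈ 0.911800

1 1 1913/2000
2 2 4559/5000
DF(1y) = 1913/2000 ≈ 0.956500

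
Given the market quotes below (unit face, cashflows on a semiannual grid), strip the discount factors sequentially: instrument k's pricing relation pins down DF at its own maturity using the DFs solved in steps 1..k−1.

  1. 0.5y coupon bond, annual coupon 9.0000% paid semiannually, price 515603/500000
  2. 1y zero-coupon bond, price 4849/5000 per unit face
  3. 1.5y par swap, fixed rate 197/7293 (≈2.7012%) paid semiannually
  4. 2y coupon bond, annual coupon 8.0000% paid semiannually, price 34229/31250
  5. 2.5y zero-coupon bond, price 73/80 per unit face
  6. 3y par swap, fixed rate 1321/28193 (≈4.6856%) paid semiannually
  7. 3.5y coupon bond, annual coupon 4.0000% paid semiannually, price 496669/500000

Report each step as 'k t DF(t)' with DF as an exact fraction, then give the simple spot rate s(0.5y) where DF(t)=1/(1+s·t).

1 1/2 2467/2500
2 1 4849/5000
3 3/2 4803/5000
4 2 941/1000
5 5/2 73/80
6 3 8679/10000
7 7/2 8633/10000
s(0.5y) = (1/(2467/2500) − 1)/(1/2) = 66/2467 ≈ 2.6753%

step 1 [0.5y] bond c/2=9/200: DF=(515603/500000 − 9/200·(0))/(1+9/200) = 2467/2500 ≈ 0.986800
step 2 [1y] zero: DF = P = 4849/5000 ≈ 0.969800
step 3 [1.5y] swap r/2=197/14586: DF=(1 − 197/14586·(0.986800+0.969800))/(1+197/14586) = 4803/5000 ≈ 0.960600
step 4 [2y] bond c/2=1/25: DF=(34229/31250 − 1/25·(0.986800+0.969800+0.960600))/(1+1/25) = 941/1000 ≈ 0.941000
step 5 [2.5y] zero: DF = P = 73/80 ≈ 0.912500
step 6 [3y] swap r/2=1321/56386: DF=(1 − 1321/56386·(0.986800+0.969800+0.960600+0.941000+0.912500))/(1+1321/56386) = 8679/10000 ≈ 0.867900
step 7 [3.5y] bond c/2=1/50: DF=(496669/500000 − 1/50·(0.986800+0.969800+0.960600+0.941000+0.912500+0.867900))/(1+1/50) = 8633/10000 ≈ 0.863300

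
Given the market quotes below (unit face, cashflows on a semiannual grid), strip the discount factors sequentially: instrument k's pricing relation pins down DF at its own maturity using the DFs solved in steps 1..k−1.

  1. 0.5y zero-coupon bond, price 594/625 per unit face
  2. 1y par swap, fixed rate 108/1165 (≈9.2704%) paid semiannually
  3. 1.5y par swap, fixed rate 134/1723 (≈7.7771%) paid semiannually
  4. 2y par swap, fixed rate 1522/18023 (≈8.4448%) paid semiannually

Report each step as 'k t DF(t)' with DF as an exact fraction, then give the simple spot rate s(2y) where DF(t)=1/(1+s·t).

1 1/2 594/625
2 1 571/625
3 3/2 558/625
4 2 4239/5000
s(2y) = (1/(4239/5000) − 1)/(2) = 761/8478 ≈ 8.9762%

step 1 [0.5y] zero: DF = P = 594/625 ≈ 0.950400
step 2 [1y] swap r/2=54/1165: DF=(1 − 54/1165·(0.950400))/(1+54/1165) = 571/625 ≈ 0.913600
step 3 [1.5y] swap r/2=67/1723: DF=(1 − 67/1723·(0.950400+0.913600))/(1+67/1723) = 558/625 ≈ 0.892800
step 4 [2y] swap r/2=761/18023: DF=(1 − 761/18023·(0.950400+0.913600+0.892800))/(1+761/18023) = 4239/5000 ≈ 0.847800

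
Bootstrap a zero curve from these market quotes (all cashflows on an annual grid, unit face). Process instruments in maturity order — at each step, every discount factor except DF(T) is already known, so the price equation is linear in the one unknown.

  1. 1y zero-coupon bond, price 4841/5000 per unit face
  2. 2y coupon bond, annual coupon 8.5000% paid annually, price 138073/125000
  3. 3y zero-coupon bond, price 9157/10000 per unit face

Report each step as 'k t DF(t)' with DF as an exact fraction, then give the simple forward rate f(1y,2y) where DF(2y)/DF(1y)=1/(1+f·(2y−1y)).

step 1 [1y] zero: DF = P = 4841/5000 ≈ 0.968200
step 2 [2y] bond c/1=17/200: DF=(138073/125000 − 17/200·(0.968200))/(1+17/200) = 4711/5000 ≈ 0.942200
step 3 [3y] zero: DF = P = 9157/10000 ≈ 0.915700

1 1 4841/5000
2 2 4711/5000
3 3 9157/10000
f(1y,2y) = ((4841/5000)/(4711/5000) − 1)/(1) = 130/4711 ≈ 2.7595%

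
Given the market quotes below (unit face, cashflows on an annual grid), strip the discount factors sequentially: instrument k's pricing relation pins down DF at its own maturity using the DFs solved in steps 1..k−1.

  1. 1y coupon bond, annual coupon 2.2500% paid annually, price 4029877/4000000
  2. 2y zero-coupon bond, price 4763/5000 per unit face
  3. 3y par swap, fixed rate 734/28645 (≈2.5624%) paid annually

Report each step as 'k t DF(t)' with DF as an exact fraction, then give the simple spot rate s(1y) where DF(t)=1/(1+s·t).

step 1 [1y] bond c/1=9/400: DF=(4029877/4000000 − 9/400·(0))/(1+9/400) = 9853/10000 ≈ 0.985300
step 2 [2y] zero: DF = P = 4763/5000 ≈ 0.952600
step 3 [3y] swap r/1=734/28645: DF=(1 − 734/28645·(0.985300+0.952600))/(1+734/28645) = 4633/5000 ≈ 0.926600

1 1 9853/10000
2 2 4763/5000
3 3 4633/5000
s(1y) = (1/(9853/10000) − 1)/(1) = 147/9853 ≈ 1.4919%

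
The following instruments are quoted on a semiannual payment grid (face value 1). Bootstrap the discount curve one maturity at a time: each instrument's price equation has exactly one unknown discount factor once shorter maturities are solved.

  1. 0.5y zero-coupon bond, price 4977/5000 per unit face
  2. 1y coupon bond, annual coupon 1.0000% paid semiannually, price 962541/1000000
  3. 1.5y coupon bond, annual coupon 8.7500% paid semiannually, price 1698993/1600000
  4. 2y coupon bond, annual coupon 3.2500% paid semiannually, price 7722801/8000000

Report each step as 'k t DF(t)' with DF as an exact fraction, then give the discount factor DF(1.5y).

1 1/2 4977/5000
2 1 1191/1250
3 3/2 9357/10000
4 2 4519/5000
DF(1.5y) = 9357/10000 ≈ 0.935700

step 1 [0.5y] zero: DF = P = 4977/5000 ≈ 0.995400
step 2 [1y] bond c/2=1/200: DF=(962541/1000000 − 1/200·(0.995400))/(1+1/200) = 1191/1250 ≈ 0.952800
step 3 [1.5y] bond c/2=7/160: DF=(1698993/1600000 − 7/160·(0.995400+0.952800))/(1+7/160) = 9357/10000 ≈ 0.935700
step 4 [2y] bond c/2=13/800: DF=(7722801/8000000 − 13/800·(0.995400+0.952800+0.935700))/(1+13/800) = 4519/5000 ≈ 0.903800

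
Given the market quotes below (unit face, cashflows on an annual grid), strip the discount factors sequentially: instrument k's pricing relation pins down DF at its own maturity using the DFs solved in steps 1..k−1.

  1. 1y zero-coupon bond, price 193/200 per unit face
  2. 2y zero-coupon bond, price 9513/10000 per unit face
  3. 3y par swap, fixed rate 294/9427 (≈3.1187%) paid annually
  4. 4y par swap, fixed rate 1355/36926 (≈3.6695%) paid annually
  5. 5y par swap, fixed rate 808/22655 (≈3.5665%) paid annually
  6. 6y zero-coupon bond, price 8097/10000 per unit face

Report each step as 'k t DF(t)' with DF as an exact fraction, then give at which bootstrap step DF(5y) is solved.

step 1 [1y] zero: DF = P = 193/200 ≈ 0.965000
step 2 [2y] zero: DF = P = 9513/10000 ≈ 0.951300
step 3 [3y] swap r/1=294/9427: DF=(1 − 294/9427·(0.965000+0.951300))/(1+294/9427) = 4559/5000 ≈ 0.911800
step 4 [4y] swap r/1=1355/36926: DF=(1 − 1355/36926·(0.965000+0.951300+0.911800))/(1+1355/36926) = 1729/2000 ≈ 0.864500
step 5 [5y] swap r/1=808/22655: DF=(1 − 808/22655·(0.965000+0.951300+0.911800+0.864500))/(1+808/22655) = 524/625 ≈ 0.838400
step 6 [6y] zero: DF = P = 8097/10000 ≈ 0.809700

1 1 193/200
2 2 9513/10000
3 3 4559/5000
4 4 1729/2000
5 5 524/625
6 6 8097/10000
DF(5y) is solved at step 5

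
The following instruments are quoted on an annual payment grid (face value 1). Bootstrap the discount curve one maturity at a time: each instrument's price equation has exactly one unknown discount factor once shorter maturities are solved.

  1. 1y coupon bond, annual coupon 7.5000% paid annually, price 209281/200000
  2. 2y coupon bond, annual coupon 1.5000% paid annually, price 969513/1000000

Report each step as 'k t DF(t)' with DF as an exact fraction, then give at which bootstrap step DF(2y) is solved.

step 1 [1y] bond c/1=3/40: DF=(209281/200000 − 3/40·(0))/(1+3/40) = 4867/5000 ≈ 0.973400
step 2 [2y] bond c/1=3/200: DF=(969513/1000000 − 3/200·(0.973400))/(1+3/200) = 588/625 ≈ 0.940800

1 1 4867/5000
2 2 588/625
DF(2y) is solved at step 2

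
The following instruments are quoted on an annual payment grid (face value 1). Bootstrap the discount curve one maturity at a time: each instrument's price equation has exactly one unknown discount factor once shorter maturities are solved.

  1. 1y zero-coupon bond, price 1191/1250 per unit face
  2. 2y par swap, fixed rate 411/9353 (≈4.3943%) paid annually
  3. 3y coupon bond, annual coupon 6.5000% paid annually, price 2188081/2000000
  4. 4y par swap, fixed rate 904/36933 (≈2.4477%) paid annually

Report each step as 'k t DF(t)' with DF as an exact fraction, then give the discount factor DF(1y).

1 1 1191/1250
2 2 4589/5000
3 3 9131/10000
4 4 1137/1250
DF(1y) = 1191/1250 ≈ 0.952800

step 1 [1y] zero: DF = P = 1191/1250 ≈ 0.952800
step 2 [2y] swap r/1=411/9353: DF=(1 − 411/9353·(0.952800))/(1+411/9353) = 4589/5000 ≈ 0.917800
step 3 [3y] bond c/1=13/200: DF=(2188081/2000000 − 13/200·(0.952800+0.917800))/(1+13/200) = 9131/10000 ≈ 0.913100
step 4 [4y] swap r/1=904/36933: DF=(1 − 904/36933·(0.952800+0.917800+0.913100))/(1+904/36933) = 1137/1250 ≈ 0.909600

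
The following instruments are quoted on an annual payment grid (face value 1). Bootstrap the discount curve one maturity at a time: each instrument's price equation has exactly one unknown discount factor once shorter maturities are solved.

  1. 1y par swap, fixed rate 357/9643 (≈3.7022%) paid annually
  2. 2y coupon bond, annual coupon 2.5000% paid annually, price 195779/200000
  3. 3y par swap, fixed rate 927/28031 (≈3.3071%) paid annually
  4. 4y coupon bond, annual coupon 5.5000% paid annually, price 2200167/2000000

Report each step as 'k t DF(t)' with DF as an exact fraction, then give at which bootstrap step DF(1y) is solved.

step 1 [1y] swap r/1=357/9643: DF=(1 − 357/9643·(0))/(1+357/9643) = 9643/10000 ≈ 0.964300
step 2 [2y] bond c/1=1/40: DF=(195779/200000 − 1/40·(0.964300))/(1+1/40) = 1863/2000 ≈ 0.931500
step 3 [3y] swap r/1=927/28031: DF=(1 − 927/28031·(0.964300+0.931500))/(1+927/28031) = 9073/10000 ≈ 0.907300
step 4 [4y] bond c/1=11/200: DF=(2200167/2000000 − 11/200·(0.964300+0.931500+0.907300))/(1+11/200) = 4483/5000 ≈ 0.896600

1 1 9643/10000
2 2 1863/2000
3 3 9073/10000
4 4 4483/5000
DF(1y) is solved at step 1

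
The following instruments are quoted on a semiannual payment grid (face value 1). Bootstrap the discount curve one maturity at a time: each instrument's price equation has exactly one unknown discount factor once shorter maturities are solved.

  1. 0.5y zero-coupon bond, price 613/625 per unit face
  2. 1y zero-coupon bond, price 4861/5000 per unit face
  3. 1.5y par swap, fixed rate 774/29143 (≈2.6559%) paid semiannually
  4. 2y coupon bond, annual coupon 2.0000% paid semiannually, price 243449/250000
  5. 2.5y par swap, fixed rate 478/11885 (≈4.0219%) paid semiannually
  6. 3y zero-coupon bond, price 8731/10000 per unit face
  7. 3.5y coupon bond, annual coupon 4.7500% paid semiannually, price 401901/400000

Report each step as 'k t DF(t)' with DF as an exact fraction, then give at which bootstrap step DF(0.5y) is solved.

step 1 [0.5y] zero: DF = P = 613/625 ≈ 0.980800
step 2 [1y] zero: DF = P = 4861/5000 ≈ 0.972200
step 3 [1.5y] swap r/2=387/29143: DF=(1 − 387/29143·(0.980800+0.972200))/(1+387/29143) = 9613/10000 ≈ 0.961300
step 4 [2y] bond c/2=1/100: DF=(243449/250000 − 1/100·(0.980800+0.972200+0.961300))/(1+1/100) = 9353/10000 ≈ 0.935300
step 5 [2.5y] swap r/2=239/11885: DF=(1 − 239/11885·(0.980800+0.972200+0.961300+0.935300))/(1+239/11885) = 2261/2500 ≈ 0.904400
step 6 [3y] zero: DF = P = 8731/10000 ≈ 0.873100
step 7 [3.5y] bond c/2=19/800: DF=(401901/400000 − 19/800·(0.980800+0.972200+0.961300+0.935300+0.904400+0.873100))/(1+19/800) = 8509/10000 ≈ 0.850900

1 1/2 613/625
2 1 4861/5000
3 3/2 9613/10000
4 2 9353/10000
5 5/2 2261/2500
6 3 8731/10000
7 7/2 8509/10000
DF(0.5y) is solved at step 1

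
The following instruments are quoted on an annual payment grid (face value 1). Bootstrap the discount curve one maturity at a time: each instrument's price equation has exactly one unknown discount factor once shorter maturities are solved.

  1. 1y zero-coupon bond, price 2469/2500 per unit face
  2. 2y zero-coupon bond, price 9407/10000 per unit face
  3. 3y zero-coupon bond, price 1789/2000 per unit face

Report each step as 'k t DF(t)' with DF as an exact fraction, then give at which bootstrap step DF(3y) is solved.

1 1 2469/2500
2 2 9407/10000
3 3 1789/2000
DF(3y) is solved at step 3

step 1 [1y] zero: DF = P = 2469/2500 ≈ 0.987600
step 2 [2y] zero: DF = P = 9407/10000 ≈ 0.940700
step 3 [3y] zero: DF = P = 1789/2000 ≈ 0.894500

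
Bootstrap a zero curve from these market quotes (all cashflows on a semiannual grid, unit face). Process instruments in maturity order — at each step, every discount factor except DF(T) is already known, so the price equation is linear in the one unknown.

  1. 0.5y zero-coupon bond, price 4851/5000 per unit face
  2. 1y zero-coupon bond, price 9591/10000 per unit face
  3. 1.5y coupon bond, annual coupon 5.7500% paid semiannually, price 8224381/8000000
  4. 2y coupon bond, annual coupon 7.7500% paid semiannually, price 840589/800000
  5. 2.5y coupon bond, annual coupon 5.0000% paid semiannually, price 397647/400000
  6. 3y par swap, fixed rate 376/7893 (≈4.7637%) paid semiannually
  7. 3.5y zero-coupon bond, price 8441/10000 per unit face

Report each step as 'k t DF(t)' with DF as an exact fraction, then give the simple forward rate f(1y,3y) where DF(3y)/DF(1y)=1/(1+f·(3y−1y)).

step 1 [0.5y] zero: DF = P = 4851/5000 ≈ 0.970200
step 2 [1y] zero: DF = P = 9591/10000 ≈ 0.959100
step 3 [1.5y] bond c/2=23/800: DF=(8224381/8000000 − 23/800·(0.970200+0.959100))/(1+23/800) = 4727/5000 ≈ 0.945400
step 4 [2y] bond c/2=31/800: DF=(840589/800000 − 31/800·(0.970200+0.959100+0.945400))/(1+31/800) = 9043/10000 ≈ 0.904300
step 5 [2.5y] bond c/2=1/40: DF=(397647/400000 − 1/40·(0.970200+0.959100+0.945400+0.904300))/(1+1/40) = 8777/10000 ≈ 0.877700
step 6 [3y] swap r/2=188/7893: DF=(1 − 188/7893·(0.970200+0.959100+0.945400+0.904300+0.877700))/(1+188/7893) = 2171/2500 ≈ 0.868400
step 7 [3.5y] zero: DF = P = 8441/10000 ≈ 0.844100

1 1/2 4851/5000
2 1 9591/10000
3 3/2 4727/5000
4 2 9043/10000
5 5/2 8777/10000
6 3 2171/2500
7 7/2 8441/10000
f(1y,3y) = ((9591/10000)/(2171/2500) − 1)/(2) = 907/17368 ≈ 5.2222%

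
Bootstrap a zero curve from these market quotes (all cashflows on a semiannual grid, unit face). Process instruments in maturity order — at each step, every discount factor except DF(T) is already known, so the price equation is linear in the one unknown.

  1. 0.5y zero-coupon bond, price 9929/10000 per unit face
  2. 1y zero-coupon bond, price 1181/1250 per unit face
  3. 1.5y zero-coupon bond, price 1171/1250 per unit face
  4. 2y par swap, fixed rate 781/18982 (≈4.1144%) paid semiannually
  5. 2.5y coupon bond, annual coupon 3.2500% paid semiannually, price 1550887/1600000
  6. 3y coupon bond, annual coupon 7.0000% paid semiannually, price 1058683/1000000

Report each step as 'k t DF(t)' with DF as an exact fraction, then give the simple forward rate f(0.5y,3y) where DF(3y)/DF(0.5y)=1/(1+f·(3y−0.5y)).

step 1 [0.5y] zero: DF = P = 9929/10000 ≈ 0.992900
step 2 [1y] zero: DF = P = 1181/1250 ≈ 0.944800
step 3 [1.5y] zero: DF = P = 1171/1250 ≈ 0.936800
step 4 [2y] swap r/2=781/37964: DF=(1 − 781/37964·(0.992900+0.944800+0.936800))/(1+781/37964) = 9219/10000 ≈ 0.921900
step 5 [2.5y] bond c/2=13/800: DF=(1550887/1600000 − 13/800·(0.992900+0.944800+0.936800+0.921900))/(1+13/800) = 8931/10000 ≈ 0.893100
step 6 [3y] bond c/2=7/200: DF=(1058683/1000000 − 7/200·(0.992900+0.944800+0.936800+0.921900+0.893100))/(1+7/200) = 8643/10000 ≈ 0.864300

1 1/2 9929/10000
2 1 1181/1250
3 3/2 1171/1250
4 2 9219/10000
5 5/2 8931/10000
6 3 8643/10000
f(0.5y,3y) = ((9929/10000)/(8643/10000) − 1)/(5/2) = 2572/43215 ≈ 5.9516%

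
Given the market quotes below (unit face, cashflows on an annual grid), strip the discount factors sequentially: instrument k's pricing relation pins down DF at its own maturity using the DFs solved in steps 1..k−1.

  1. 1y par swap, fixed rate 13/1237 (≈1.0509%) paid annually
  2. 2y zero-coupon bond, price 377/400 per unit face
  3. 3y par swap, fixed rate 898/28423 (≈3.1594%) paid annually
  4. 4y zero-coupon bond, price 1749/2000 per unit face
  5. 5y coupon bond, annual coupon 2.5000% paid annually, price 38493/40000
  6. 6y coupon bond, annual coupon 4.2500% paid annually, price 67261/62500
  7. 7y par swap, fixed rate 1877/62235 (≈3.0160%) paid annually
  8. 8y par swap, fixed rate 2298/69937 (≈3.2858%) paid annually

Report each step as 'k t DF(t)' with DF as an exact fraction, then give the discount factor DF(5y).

1 1 1237/1250
2 2 377/400
3 3 4551/5000
4 4 1749/2000
5 5 4241/5000
6 6 4231/5000
7 7 8123/10000
8 8 3851/5000
DF(5y) = 4241/5000 ≈ 0.848200

step 1 [1y] swap r/1=13/1237: DF=(1 − 13/1237·(0))/(1+13/1237) = 1237/1250 ≈ 0.989600
step 2 [2y] zero: DF = P = 377/400 ≈ 0.942500
step 3 [3y] swap r/1=898/28423: DF=(1 − 898/28423·(0.989600+0.942500))/(1+898/28423) = 4551/5000 ≈ 0.910200
step 4 [4y] zero: DF = P = 1749/2000 ≈ 0.874500
step 5 [5y] bond c/1=1/40: DF=(38493/40000 − 1/40·(0.989600+0.942500+0.910200+0.874500))/(1+1/40) = 4241/5000 ≈ 0.848200
step 6 [6y] bond c/1=17/400: DF=(67261/62500 − 17/400·(0.989600+0.942500+0.910200+0.874500+0.848200))/(1+17/400) = 4231/5000 ≈ 0.846200
step 7 [7y] swap r/1=1877/62235: DF=(1 − 1877/62235·(0.989600+0.942500+0.910200+0.874500+0.848200+0.846200))/(1+1877/62235) = 8123/10000 ≈ 0.812300
step 8 [8y] swap r/1=2298/69937: DF=(1 − 2298/69937·(0.989600+0.942500+0.910200+0.874500+0.848200+0.846200+0.812300))/(1+2298/69937) = 3851/5000 ≈ 0.770200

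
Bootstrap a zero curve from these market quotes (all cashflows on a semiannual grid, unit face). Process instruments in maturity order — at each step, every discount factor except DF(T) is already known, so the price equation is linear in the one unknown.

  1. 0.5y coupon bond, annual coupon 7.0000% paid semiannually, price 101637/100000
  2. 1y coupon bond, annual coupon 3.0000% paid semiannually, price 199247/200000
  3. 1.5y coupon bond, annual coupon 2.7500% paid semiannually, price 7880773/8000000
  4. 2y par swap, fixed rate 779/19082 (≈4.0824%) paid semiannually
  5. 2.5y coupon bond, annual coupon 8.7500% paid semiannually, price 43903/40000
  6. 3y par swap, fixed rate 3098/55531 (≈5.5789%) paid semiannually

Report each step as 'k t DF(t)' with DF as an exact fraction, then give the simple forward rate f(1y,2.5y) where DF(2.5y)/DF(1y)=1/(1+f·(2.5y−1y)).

1 1/2 491/500
2 1 967/1000
3 3/2 9453/10000
4 2 9221/10000
5 5/2 2229/2500
6 3 8451/10000
f(1y,2.5y) = ((967/1000)/(2229/2500) − 1)/(3/2) = 377/6687 ≈ 5.6378%

step 1 [0.5y] bond c/2=7/200: DF=(101637/100000 − 7/200·(0))/(1+7/200) = 491/500 ≈ 0.982000
step 2 [1y] bond c/2=3/200: DF=(199247/200000 − 3/200·(0.982000))/(1+3/200) = 967/1000 ≈ 0.967000
step 3 [1.5y] bond c/2=11/800: DF=(7880773/8000000 − 11/800·(0.982000+0.967000))/(1+11/800) = 9453/10000 ≈ 0.945300
step 4 [2y] swap r/2=779/38164: DF=(1 − 779/38164·(0.982000+0.967000+0.945300))/(1+779/38164) = 9221/10000 ≈ 0.922100
step 5 [2.5y] bond c/2=7/160: DF=(43903/40000 − 7/160·(0.982000+0.967000+0.945300+0.922100))/(1+7/160) = 2229/2500 ≈ 0.891600
step 6 [3y] swap r/2=1549/55531: DF=(1 − 1549/55531·(0.982000+0.967000+0.945300+0.922100+0.891600))/(1+1549/55531) = 8451/10000 ≈ 0.845100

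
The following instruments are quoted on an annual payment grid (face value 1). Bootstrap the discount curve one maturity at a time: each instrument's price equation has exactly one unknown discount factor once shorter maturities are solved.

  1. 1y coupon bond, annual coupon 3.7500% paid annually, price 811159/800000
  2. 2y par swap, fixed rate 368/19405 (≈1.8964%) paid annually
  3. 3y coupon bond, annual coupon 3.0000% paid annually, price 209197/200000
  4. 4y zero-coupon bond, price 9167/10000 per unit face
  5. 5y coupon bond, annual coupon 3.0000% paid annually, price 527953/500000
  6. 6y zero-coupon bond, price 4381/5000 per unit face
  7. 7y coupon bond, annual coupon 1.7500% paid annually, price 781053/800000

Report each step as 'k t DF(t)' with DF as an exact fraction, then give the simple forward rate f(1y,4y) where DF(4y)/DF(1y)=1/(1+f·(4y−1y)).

step 1 [1y] bond c/1=3/80: DF=(811159/800000 − 3/80·(0))/(1+3/80) = 9773/10000 ≈ 0.977300
step 2 [2y] swap r/1=368/19405: DF=(1 − 368/19405·(0.977300))/(1+368/19405) = 602/625 ≈ 0.963200
step 3 [3y] bond c/1=3/100: DF=(209197/200000 − 3/100·(0.977300+0.963200))/(1+3/100) = 959/1000 ≈ 0.959000
step 4 [4y] zero: DF = P = 9167/10000 ≈ 0.916700
step 5 [5y] bond c/1=3/100: DF=(527953/500000 − 3/100·(0.977300+0.963200+0.959000+0.916700))/(1+3/100) = 457/500 ≈ 0.914000
step 6 [6y] zero: DF = P = 4381/5000 ≈ 0.876200
step 7 [7y] bond c/1=7/400: DF=(781053/800000 − 7/400·(0.977300+0.963200+0.959000+0.916700+0.914000+0.876200))/(1+7/400) = 8631/10000 ≈ 0.863100

1 1 9773/10000
2 2 602/625
3 3 959/1000
4 4 9167/10000
5 5 457/500
6 6 4381/5000
7 7 8631/10000
f(1y,4y) = ((9773/10000)/(9167/10000) − 1)/(3) = 202/9167 ≈ 2.2036%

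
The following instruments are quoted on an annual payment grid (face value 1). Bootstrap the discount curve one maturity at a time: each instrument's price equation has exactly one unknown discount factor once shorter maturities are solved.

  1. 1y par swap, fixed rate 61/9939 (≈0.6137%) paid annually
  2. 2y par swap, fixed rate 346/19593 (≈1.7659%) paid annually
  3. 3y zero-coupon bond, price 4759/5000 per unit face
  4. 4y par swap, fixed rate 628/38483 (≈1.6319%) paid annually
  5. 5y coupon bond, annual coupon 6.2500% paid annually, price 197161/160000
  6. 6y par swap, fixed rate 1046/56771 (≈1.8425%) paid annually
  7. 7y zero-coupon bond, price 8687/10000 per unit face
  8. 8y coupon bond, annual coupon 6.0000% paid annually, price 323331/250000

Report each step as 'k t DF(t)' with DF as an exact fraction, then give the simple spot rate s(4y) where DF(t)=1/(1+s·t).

1 1 9939/10000
2 2 4827/5000
3 3 4759/5000
4 4 2343/2500
5 5 4667/5000
6 6 4477/5000
7 7 8687/10000
8 8 531/625
s(4y) = (1/(2343/2500) − 1)/(4) = 157/9372 ≈ 1.6752%

step 1 [1y] swap r/1=61/9939: DF=(1 − 61/9939·(0))/(1+61/9939) = 9939/10000 ≈ 0.993900
step 2 [2y] swap r/1=346/19593: DF=(1 − 346/19593·(0.993900))/(1+346/19593) = 4827/5000 ≈ 0.965400
step 3 [3y] zero: DF = P = 4759/5000 ≈ 0.951800
step 4 [4y] swap r/1=628/38483: DF=(1 − 628/38483·(0.993900+0.965400+0.951800))/(1+628/38483) = 2343/2500 ≈ 0.937200
step 5 [5y] bond c/1=1/16: DF=(197161/160000 − 1/16·(0.993900+0.965400+0.951800+0.937200))/(1+1/16) = 4667/5000 ≈ 0.933400
step 6 [6y] swap r/1=1046/56771: DF=(1 − 1046/56771·(0.993900+0.965400+0.951800+0.937200+0.933400))/(1+1046/56771) = 4477/5000 ≈ 0.895400
step 7 [7y] zero: DF = P = 8687/10000 ≈ 0.868700
step 8 [8y] bond c/1=3/50: DF=(323331/250000 − 3/50·(0.993900+0.965400+0.951800+0.937200+0.933400+0.895400+0.868700))/(1+3/50) = 531/625 ≈ 0.849600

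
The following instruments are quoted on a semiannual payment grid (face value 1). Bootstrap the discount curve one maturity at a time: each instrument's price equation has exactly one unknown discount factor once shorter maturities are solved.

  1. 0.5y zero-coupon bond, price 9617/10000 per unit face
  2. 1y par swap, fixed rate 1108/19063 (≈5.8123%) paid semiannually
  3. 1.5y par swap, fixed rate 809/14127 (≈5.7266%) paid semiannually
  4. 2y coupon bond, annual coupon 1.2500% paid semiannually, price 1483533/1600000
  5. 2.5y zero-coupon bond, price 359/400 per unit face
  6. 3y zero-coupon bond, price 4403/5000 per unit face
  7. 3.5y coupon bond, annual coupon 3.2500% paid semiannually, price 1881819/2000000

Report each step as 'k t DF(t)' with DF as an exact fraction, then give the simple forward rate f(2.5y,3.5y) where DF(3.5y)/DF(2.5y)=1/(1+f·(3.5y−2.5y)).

1 1/2 9617/10000
2 1 4723/5000
3 3/2 9191/10000
4 2 9039/10000
5 5/2 359/400
6 3 4403/5000
7 7/2 4189/5000
f(2.5y,3.5y) = ((359/400)/(4189/5000) − 1)/(1) = 597/8378 ≈ 7.1258%

step 1 [0.5y] zero: DF = P = 9617/10000 ≈ 0.961700
step 2 [1y] swap r/2=554/19063: DF=(1 − 554/19063·(0.961700))/(1+554/19063) = 4723/5000 ≈ 0.944600
step 3 [1.5y] swap r/2=809/28254: DF=(1 − 809/28254·(0.961700+0.944600))/(1+809/28254) = 9191/10000 ≈ 0.919100
step 4 [2y] bond c/2=1/160: DF=(1483533/1600000 − 1/160·(0.961700+0.944600+0.919100))/(1+1/160) = 9039/10000 ≈ 0.903900
step 5 [2.5y] zero: DF = P = 359/400 ≈ 0.897500
step 6 [3y] zero: DF = P = 4403/5000 ≈ 0.880600
step 7 [3.5y] bond c/2=13/800: DF=(1881819/2000000 − 13/800·(0.961700+0.944600+0.919100+0.903900+0.897500+0.880600))/(1+13/800) = 4189/5000 ≈ 0.837800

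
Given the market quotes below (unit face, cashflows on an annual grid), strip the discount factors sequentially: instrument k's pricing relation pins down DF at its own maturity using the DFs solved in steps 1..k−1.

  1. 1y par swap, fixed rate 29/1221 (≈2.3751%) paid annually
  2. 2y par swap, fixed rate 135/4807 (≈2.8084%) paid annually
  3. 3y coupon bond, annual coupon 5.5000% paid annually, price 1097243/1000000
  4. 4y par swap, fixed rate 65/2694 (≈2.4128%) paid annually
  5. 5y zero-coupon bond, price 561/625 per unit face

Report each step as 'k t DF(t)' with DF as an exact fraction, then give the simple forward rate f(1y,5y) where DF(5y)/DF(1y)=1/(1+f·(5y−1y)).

1 1 1221/1250
2 2 473/500
3 3 4699/5000
4 4 909/1000
5 5 561/625
f(1y,5y) = ((1221/1250)/(561/625) − 1)/(4) = 3/136 ≈ 2.2059%

step 1 [1y] swap r/1=29/1221: DF=(1 − 29/1221·(0))/(1+29/1221) = 1221/1250 ≈ 0.976800
step 2 [2y] swap r/1=135/4807: DF=(1 − 135/4807·(0.976800))/(1+135/4807) = 473/500 ≈ 0.946000
step 3 [3y] bond c/1=11/200: DF=(1097243/1000000 − 11/200·(0.976800+0.946000))/(1+11/200) = 4699/5000 ≈ 0.939800
step 4 [4y] swap r/1=65/2694: DF=(1 − 65/2694·(0.976800+0.946000+0.939800))/(1+65/2694) = 909/1000 ≈ 0.909000
step 5 [5y] zero: DF = P = 561/625 ≈ 0.897600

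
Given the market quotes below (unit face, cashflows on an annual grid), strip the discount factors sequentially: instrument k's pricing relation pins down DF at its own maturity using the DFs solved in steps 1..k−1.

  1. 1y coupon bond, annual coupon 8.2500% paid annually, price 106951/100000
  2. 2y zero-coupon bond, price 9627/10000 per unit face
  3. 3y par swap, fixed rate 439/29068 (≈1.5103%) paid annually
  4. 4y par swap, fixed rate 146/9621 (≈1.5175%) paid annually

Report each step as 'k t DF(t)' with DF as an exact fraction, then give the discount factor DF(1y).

1 1 247/250
2 2 9627/10000
3 3 9561/10000
4 4 1177/1250
DF(1y) = 247/250 ≈ 0.988000

step 1 [1y] bond c/1=33/400: DF=(106951/100000 − 33/400·(0))/(1+33/400) = 247/250 ≈ 0.988000
step 2 [2y] zero: DF = P = 9627/10000 ≈ 0.962700
step 3 [3y] swap r/1=439/29068: DF=(1 − 439/29068·(0.988000+0.962700))/(1+439/29068) = 9561/10000 ≈ 0.956100
step 4 [4y] swap r/1=146/9621: DF=(1 − 146/9621·(0.988000+0.962700+0.956100))/(1+146/9621) = 1177/1250 ≈ 0.941600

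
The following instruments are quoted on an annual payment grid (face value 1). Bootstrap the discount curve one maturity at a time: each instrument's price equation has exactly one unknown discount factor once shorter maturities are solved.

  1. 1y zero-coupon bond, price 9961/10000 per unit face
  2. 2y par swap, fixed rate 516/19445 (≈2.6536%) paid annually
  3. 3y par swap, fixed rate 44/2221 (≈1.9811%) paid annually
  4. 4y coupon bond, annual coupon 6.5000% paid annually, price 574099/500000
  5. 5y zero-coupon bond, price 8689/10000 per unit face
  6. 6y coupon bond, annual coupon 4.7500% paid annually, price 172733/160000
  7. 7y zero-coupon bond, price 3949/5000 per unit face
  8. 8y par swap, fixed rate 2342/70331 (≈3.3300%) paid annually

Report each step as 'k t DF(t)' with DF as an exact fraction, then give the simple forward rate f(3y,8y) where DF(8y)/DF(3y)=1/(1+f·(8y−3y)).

step 1 [1y] zero: DF = P = 9961/10000 ≈ 0.996100
step 2 [2y] swap r/1=516/19445: DF=(1 − 516/19445·(0.996100))/(1+516/19445) = 2371/2500 ≈ 0.948400
step 3 [3y] swap r/1=44/2221: DF=(1 − 44/2221·(0.996100+0.948400))/(1+44/2221) = 2357/2500 ≈ 0.942800
step 4 [4y] bond c/1=13/200: DF=(574099/500000 − 13/200·(0.996100+0.948400+0.942800))/(1+13/200) = 9019/10000 ≈ 0.901900
step 5 [5y] zero: DF = P = 8689/10000 ≈ 0.868900
step 6 [6y] bond c/1=19/400: DF=(172733/160000 − 19/400·(0.996100+0.948400+0.942800+0.901900+0.868900))/(1+19/400) = 4097/5000 ≈ 0.819400
step 7 [7y] zero: DF = P = 3949/5000 ≈ 0.789800
step 8 [8y] swap r/1=2342/70331: DF=(1 − 2342/70331·(0.996100+0.948400+0.942800+0.901900+0.868900+0.819400+0.789800))/(1+2342/70331) = 3829/5000 ≈ 0.765800

1 1 9961/10000
2 2 2371/2500
3 3 2357/2500
4 4 9019/10000
5 5 8689/10000
6 6 4097/5000
7 7 3949/5000
8 8 3829/5000
f(3y,8y) = ((2357/2500)/(3829/5000) − 1)/(5) = 177/3829 ≈ 4.6226%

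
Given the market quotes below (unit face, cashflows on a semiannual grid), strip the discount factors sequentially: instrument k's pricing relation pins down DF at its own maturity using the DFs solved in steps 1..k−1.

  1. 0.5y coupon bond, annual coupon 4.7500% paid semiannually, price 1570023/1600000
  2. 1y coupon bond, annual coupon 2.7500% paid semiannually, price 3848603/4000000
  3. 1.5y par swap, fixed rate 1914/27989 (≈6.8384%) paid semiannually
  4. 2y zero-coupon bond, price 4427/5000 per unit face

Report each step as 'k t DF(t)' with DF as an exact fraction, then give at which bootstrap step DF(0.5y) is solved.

step 1 [0.5y] bond c/2=19/800: DF=(1570023/1600000 − 19/800·(0))/(1+19/800) = 1917/2000 ≈ 0.958500
step 2 [1y] bond c/2=11/800: DF=(3848603/4000000 − 11/800·(0.958500))/(1+11/800) = 9361/10000 ≈ 0.936100
step 3 [1.5y] swap r/2=957/27989: DF=(1 − 957/27989·(0.958500+0.936100))/(1+957/27989) = 9043/10000 ≈ 0.904300
step 4 [2y] zero: DF = P = 4427/5000 ≈ 0.885400

1 1/2 1917/2000
2 1 9361/10000
3 3/2 9043/10000
4 2 4427/5000
DF(0.5y) is solved at step 1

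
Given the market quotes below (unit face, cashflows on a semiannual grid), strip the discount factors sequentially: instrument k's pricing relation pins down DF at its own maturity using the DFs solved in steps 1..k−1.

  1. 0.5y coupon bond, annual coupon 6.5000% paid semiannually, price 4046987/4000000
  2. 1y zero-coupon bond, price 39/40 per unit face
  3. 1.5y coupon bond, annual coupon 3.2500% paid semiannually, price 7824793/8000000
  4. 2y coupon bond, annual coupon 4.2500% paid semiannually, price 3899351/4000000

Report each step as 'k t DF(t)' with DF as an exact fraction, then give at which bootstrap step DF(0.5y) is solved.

step 1 [0.5y] bond c/2=13/400: DF=(4046987/4000000 − 13/400·(0))/(1+13/400) = 9799/10000 ≈ 0.979900
step 2 [1y] zero: DF = P = 39/40 ≈ 0.975000
step 3 [1.5y] bond c/2=13/800: DF=(7824793/8000000 − 13/800·(0.979900+0.975000))/(1+13/800) = 582/625 ≈ 0.931200
step 4 [2y] bond c/2=17/800: DF=(3899351/4000000 − 17/800·(0.979900+0.975000+0.931200))/(1+17/800) = 1789/2000 ≈ 0.894500

1 1/2 9799/10000
2 1 39/40
3 3/2 582/625
4 2 1789/2000
DF(0.5y) is solved at step 1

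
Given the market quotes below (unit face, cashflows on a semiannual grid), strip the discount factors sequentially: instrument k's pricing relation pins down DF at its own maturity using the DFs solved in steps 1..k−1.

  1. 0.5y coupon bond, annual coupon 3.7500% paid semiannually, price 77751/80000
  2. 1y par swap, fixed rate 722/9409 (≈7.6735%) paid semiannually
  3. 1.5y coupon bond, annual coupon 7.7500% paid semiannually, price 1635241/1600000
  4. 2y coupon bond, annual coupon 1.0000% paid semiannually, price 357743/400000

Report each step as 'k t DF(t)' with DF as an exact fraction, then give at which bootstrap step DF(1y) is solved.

step 1 [0.5y] bond c/2=3/160: DF=(77751/80000 − 3/160·(0))/(1+3/160) = 477/500 ≈ 0.954000
step 2 [1y] swap r/2=361/9409: DF=(1 − 361/9409·(0.954000))/(1+361/9409) = 4639/5000 ≈ 0.927800
step 3 [1.5y] bond c/2=31/800: DF=(1635241/1600000 − 31/800·(0.954000+0.927800))/(1+31/800) = 9137/10000 ≈ 0.913700
step 4 [2y] bond c/2=1/200: DF=(357743/400000 − 1/200·(0.954000+0.927800+0.913700))/(1+1/200) = 219/250 ≈ 0.876000

1 1/2 477/500
2 1 4639/5000
3 3/2 9137/10000
4 2 219/250
DF(1y) is solved at step 2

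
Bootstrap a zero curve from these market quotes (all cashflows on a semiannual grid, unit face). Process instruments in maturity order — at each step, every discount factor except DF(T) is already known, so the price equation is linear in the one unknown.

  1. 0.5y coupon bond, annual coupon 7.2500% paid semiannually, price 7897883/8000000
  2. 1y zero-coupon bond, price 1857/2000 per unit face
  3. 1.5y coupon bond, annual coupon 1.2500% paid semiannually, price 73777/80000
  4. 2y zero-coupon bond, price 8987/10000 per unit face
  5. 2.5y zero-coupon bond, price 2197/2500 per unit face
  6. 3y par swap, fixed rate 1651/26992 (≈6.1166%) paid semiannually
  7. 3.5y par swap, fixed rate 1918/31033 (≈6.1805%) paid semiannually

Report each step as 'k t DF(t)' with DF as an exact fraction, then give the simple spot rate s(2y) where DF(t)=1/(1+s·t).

step 1 [0.5y] bond c/2=29/800: DF=(7897883/8000000 − 29/800·(0))/(1+29/800) = 9527/10000 ≈ 0.952700
step 2 [1y] zero: DF = P = 1857/2000 ≈ 0.928500
step 3 [1.5y] bond c/2=1/160: DF=(73777/80000 − 1/160·(0.952700+0.928500))/(1+1/160) = 1131/1250 ≈ 0.904800
step 4 [2y] zero: DF = P = 8987/10000 ≈ 0.898700
step 5 [2.5y] zero: DF = P = 2197/2500 ≈ 0.878800
step 6 [3y] swap r/2=1651/53984: DF=(1 − 1651/53984·(0.952700+0.928500+0.904800+0.898700+0.878800))/(1+1651/53984) = 8349/10000 ≈ 0.834900
step 7 [3.5y] swap r/2=959/31033: DF=(1 − 959/31033·(0.952700+0.928500+0.904800+0.898700+0.878800+0.834900))/(1+959/31033) = 4041/5000 ≈ 0.808200

1 1/2 9527/10000
2 1 1857/2000
3 3/2 1131/1250
4 2 8987/10000
5 5/2 2197/2500
6 3 8349/10000
7 7/2 4041/5000
s(2y) = (1/(8987/10000) − 1)/(2) = 1013/17974 ≈ 5.6359%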